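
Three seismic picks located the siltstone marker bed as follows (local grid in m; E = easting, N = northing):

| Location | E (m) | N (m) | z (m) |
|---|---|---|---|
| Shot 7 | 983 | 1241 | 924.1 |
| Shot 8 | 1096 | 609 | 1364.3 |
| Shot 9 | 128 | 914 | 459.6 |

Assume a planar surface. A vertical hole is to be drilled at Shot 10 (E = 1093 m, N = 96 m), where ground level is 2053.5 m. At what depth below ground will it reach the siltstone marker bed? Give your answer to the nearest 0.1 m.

Two edge vectors: Shot 7→Shot 8 = (113, -632, 440.2), Shot 7→Shot 9 = (-855, -327, -464.5).
Normal n = (Shot 7→Shot 8) × (Shot 7→Shot 9) = (437509.4, -323882.5, -577311).
So ∂z/∂E = −n_x/n_z = 0.757840 and ∂z/∂N = −n_y/n_z = −0.561019.
Intercept c from Shot 7: 924.1 − 744.96 + 696.22 = 875.37.
At (1093, 96): z_contact = 828.32 − 53.86 + 875.37 = 1649.83 m.
Depth below ground = 2053.5 − 1649.83 = 403.7 m.

403.7 m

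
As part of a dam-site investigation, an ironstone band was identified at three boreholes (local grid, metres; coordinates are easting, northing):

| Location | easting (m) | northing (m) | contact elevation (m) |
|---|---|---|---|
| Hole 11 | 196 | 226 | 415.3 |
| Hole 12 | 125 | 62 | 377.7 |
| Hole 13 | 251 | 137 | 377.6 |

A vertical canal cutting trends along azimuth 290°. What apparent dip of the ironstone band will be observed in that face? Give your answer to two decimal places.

15.62°

Let the plane be z = a·easting + b·northing + c.
Hole 12−Hole 11: −71a − 164b = −37.6;  Hole 13−Hole 11: 55a − 89b = −37.7.
Solving gives a = −0.18491, b = 0.30932.
Unit vector along 290° is (sin 290°, cos 290°) = (-0.9397, 0.3420).
Slope in that direction = a·(-0.9397) + b·(0.3420) = 0.27956.
Apparent dip = arctan|0.27956| = 15.62° (true dip is 19.8°, so apparent ≤ true as expected).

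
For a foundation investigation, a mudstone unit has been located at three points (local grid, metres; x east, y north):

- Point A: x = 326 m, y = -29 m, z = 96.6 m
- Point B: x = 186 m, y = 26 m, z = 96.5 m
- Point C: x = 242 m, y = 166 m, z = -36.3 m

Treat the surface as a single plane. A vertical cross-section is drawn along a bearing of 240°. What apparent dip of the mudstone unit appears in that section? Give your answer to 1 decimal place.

34.5°

Let the plane be z = a·x + b·y + c.
Point B−Point A: −140a + 55b = −0.1;  Point C−Point A: −84a + 195b = −132.9.
Solving gives a = −0.32143, b = −0.82000.
Unit vector along 240° is (sin 240°, cos 240°) = (-0.8660, -0.5000).
Slope in that direction = a·(-0.8660) + b·(-0.5000) = 0.68837.
Apparent dip = arctan|0.68837| = 34.5° (true dip is 41.4°, so apparent ≤ true as expected).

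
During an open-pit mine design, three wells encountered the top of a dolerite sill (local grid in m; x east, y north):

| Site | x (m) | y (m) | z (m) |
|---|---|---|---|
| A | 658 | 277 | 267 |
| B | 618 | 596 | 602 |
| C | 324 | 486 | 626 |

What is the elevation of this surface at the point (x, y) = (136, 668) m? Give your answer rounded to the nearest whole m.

892 m

Let the plane be z = a·x + b·y + c.
B−A: −40a + 319b = 335;  C−A: −334a + 209b = 359.
Solving gives a = −0.45328, b = 0.99332.
Then c = 267 − a·658 − b·277 = 290.11.
At (136, 668): z = −61.6 + 663.5 + 290.11 = 892.0 m.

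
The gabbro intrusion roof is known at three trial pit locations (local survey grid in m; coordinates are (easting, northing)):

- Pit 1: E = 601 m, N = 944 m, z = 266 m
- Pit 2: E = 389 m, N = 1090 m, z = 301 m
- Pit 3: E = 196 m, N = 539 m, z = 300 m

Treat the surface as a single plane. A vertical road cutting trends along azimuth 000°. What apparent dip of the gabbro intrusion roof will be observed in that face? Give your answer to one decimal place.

Let the plane be z = a·E + b·N + c.
Pit 2−Pit 1: −212a + 146b = 35;  Pit 3−Pit 1: −405a − 405b = 34.
Solving gives a = −0.13200, b = 0.04805.
Unit vector along 000° is (sin 0°, cos 0°) = (0.0000, 1.0000).
Slope in that direction = a·(0.0000) + b·(1.0000) = 0.04805.
Apparent dip = arctan|0.04805| = 2.8° (true dip is 8.0°, so apparent ≤ true as expected).

2.8°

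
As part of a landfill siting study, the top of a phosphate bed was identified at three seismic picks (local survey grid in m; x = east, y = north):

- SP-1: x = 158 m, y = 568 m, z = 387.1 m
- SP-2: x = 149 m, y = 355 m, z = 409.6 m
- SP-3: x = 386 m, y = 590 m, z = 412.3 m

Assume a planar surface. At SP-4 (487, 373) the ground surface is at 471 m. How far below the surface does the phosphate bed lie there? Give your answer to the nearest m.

Let the plane be z = a·x + b·y + c.
SP-2−SP-1: −9a − 213b = 22.5;  SP-3−SP-1: 228a + 22b = 25.2.
Solving gives a = 0.12121, b = −0.11076.
Then c = 387.1 − a·158 − b·568 = 430.86.
At (487, 373): z_contact = 59.0 − 41.3 + 430.86 = 448.6 m.
Depth below ground = 471 − 448.6 = 22 m.

22 m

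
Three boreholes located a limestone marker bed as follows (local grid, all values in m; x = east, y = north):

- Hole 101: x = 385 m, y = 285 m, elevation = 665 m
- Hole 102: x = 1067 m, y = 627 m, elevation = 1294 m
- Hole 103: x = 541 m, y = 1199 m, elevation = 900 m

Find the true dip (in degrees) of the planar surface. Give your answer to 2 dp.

41.17°

Two edge vectors: Hole 101→Hole 102 = (682, 342, 629), Hole 101→Hole 103 = (156, 914, 235).
Normal n = (Hole 101→Hole 102) × (Hole 101→Hole 103) = (-494536, -62146, 569996).
So ∂z/∂x = −n_x/n_z = 0.86761 and ∂z/∂y = −n_y/n_z = 0.10903.
Gradient magnitude |∇z| = √(a² + b²) = √(0.75275 + 0.01189) = 0.87444.
True dip = arctan(0.87444) = 41.17°, dipping toward W (azimuth ≈ 263°).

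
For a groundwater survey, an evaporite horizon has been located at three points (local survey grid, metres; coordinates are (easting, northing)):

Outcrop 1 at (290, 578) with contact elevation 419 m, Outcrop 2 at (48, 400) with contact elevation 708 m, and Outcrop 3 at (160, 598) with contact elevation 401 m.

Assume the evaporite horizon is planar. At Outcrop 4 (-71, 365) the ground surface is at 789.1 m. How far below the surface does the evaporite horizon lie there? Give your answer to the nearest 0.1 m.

Let the plane be z = a·E + b·N + c.
Outcrop 2−Outcrop 1: −242a − 178b = 289;  Outcrop 3−Outcrop 1: −130a + 20b = −18.
Solving gives a = −0.09207, b = −1.49843.
Then c = 419 − a·290 − b·578 = 1311.79.
At (-71, 365): z_contact = 6.54 − 546.93 + 1311.79 = 771.40 m.
Depth below ground = 789.1 − 771.40 = 17.7 m.

17.7 m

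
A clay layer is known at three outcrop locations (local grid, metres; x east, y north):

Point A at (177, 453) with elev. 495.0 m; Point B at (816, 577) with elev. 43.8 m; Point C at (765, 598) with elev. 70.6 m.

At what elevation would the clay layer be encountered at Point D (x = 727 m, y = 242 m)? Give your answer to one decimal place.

Let the plane be z = a·x + b·y + c.
Point B−Point A: 639a + 124b = −451.2;  Point C−Point A: 588a + 145b = −424.4.
Solving gives a = −0.64825, b = −0.29813.
Then c = 495 − a·177 − b·453 = 744.79.
At (727, 242): z = −471.3 − 72.1 + 744.79 = 201.4 m.

201.4 m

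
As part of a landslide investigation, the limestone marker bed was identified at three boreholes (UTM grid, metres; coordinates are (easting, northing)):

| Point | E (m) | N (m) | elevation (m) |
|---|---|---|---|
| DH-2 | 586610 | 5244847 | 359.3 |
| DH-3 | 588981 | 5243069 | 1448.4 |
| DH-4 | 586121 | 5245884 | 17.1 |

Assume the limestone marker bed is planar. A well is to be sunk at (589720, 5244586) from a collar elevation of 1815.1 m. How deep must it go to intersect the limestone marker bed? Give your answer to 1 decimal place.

Let the plane be z = a·E + b·N + c.
DH-3−DH-2: 2371a − 1778b = 1089.1;  DH-4−DH-2: −489a + 1037b = −342.2.
Solving gives a = 0.327798412, b = −0.175416178.
Then c = 359.3 − a·586610 − b·5244847 = 728100.49.
At (589720, 5244586): z_contact = 193309.28 − 919985.23 + 728100.49 = 1424.54 m.
Depth below ground = 1815.1 − 1424.54 = 390.6 m.

390.6 m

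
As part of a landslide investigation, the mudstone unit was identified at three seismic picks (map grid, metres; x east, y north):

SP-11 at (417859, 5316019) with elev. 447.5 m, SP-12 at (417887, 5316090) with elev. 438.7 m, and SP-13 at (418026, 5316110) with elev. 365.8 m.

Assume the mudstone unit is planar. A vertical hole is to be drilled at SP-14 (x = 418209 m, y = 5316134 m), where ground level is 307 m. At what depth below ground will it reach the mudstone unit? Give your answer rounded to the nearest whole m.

37 m

Two edge vectors: SP-11→SP-12 = (28, 71, -8.8), SP-11→SP-13 = (167, 91, -81.7).
Normal n = (SP-11→SP-12) × (SP-11→SP-13) = (-4999.9, 818, -9309).
So ∂z/∂x = −n_x/n_z = −0.53710388 and ∂z/∂y = −n_y/n_z = 0.08787195.
Intercept c from SP-11: 447.5 + 224433.69 − 467128.97 = −242247.78.
At (418209, 5316134): z_contact = −224621.7 + 467139.1 − 242247.78 = 269.6 m.
Depth below ground = 307 − 269.6 = 37 m.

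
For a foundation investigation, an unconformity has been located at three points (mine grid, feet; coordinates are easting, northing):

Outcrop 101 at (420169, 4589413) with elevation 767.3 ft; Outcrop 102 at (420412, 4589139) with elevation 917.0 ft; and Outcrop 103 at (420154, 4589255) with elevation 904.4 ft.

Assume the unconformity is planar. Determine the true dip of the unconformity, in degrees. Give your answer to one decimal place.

41.9°

Let the plane be z = a·easting + b·northing + c.
Outcrop 102−Outcrop 101: 243a − 274b = 149.7;  Outcrop 103−Outcrop 101: −15a − 158b = 137.1.
Solving gives a = −0.32733, b = −0.83665.
Gradient magnitude |∇z| = √(a² + b²) = √(0.10714 + 0.69998) = 0.89840.
True dip = arctan(0.89840) = 41.9°, dipping toward NNE (azimuth ≈ 021°).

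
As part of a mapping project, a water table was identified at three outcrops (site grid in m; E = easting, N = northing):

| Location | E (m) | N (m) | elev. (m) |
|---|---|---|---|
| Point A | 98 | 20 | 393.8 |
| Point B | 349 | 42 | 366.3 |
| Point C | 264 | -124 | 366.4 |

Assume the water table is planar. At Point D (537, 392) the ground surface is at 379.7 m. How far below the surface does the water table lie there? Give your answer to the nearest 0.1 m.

Let the plane be z = a·E + b·N + c.
Point B−Point A: 251a + 22b = −27.5;  Point C−Point A: 166a − 144b = −27.4.
Solving gives a = −0.11465, b = 0.05811.
Then c = 393.8 − a·98 − b·20 = 403.87.
At (537, 392): z_contact = −61.57 + 22.78 + 403.87 = 365.08 m.
Depth below ground = 379.7 − 365.08 = 14.6 m.

14.6 m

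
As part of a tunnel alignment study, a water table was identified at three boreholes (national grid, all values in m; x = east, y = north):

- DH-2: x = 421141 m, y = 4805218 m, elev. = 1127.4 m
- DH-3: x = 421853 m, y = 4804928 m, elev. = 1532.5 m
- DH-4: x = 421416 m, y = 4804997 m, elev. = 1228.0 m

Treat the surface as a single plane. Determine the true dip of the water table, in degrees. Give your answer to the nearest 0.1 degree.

43.0°

Let the plane be z = a·x + b·y + c.
DH-3−DH-2: 712a − 290b = 405.1;  DH-4−DH-2: 275a − 221b = 100.6.
Solving gives a = 0.77773, b = 0.51256.
Gradient magnitude |∇z| = √(a² + b²) = √(0.60486 + 0.26271) = 0.93143.
True dip = arctan(0.93143) = 43.0°, dipping toward WSW (azimuth ≈ 237°).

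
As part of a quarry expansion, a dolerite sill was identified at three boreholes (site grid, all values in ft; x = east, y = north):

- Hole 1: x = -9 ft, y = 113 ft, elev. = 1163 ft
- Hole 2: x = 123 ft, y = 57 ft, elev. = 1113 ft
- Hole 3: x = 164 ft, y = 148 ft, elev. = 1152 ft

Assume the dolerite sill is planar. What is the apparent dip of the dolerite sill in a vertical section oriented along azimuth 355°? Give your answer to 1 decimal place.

Let the plane be z = a·x + b·y + c.
Hole 2−Hole 1: 132a − 56b = −50;  Hole 3−Hole 1: 173a + 35b = −11.
Solving gives a = −0.16536, b = 0.50308.
Unit vector along 355° is (sin 355°, cos 355°) = (-0.0872, 0.9962).
Slope in that direction = a·(-0.0872) + b·(0.9962) = 0.51557.
Apparent dip = arctan|0.51557| = 27.3° (true dip is 27.9°, so apparent ≤ true as expected).

27.3°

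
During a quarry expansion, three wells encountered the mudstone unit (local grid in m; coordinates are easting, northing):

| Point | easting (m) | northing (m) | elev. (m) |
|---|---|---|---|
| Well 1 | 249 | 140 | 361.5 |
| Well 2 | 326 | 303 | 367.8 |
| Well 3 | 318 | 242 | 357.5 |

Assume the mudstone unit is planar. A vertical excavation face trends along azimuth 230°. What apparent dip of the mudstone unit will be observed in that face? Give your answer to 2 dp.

8.62°

Let the plane be z = a·easting + b·northing + c.
Well 2−Well 1: 77a + 163b = 6.3;  Well 3−Well 1: 69a + 102b = −4.
Solving gives a = −0.38155, b = 0.21889.
Unit vector along 230° is (sin 230°, cos 230°) = (-0.7660, -0.6428).
Slope in that direction = a·(-0.7660) + b·(-0.6428) = 0.15158.
Apparent dip = arctan|0.15158| = 8.62° (true dip is 23.7°, so apparent ≤ true as expected).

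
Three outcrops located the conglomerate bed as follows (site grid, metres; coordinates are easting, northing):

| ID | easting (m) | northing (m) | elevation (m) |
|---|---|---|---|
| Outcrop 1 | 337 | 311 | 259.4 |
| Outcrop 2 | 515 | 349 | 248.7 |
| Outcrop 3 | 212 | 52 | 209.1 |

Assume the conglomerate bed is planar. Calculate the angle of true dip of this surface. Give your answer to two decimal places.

15.29°

Let the plane be z = a·easting + b·northing + c.
Outcrop 2−Outcrop 1: 178a + 38b = −10.7;  Outcrop 3−Outcrop 1: −125a − 259b = −50.3.
Solving gives a = −0.11324, b = 0.24886.
Gradient magnitude |∇z| = √(a² + b²) = √(0.01282 + 0.06193) = 0.27341.
True dip = arctan(0.27341) = 15.29°, dipping toward SSE (azimuth ≈ 156°).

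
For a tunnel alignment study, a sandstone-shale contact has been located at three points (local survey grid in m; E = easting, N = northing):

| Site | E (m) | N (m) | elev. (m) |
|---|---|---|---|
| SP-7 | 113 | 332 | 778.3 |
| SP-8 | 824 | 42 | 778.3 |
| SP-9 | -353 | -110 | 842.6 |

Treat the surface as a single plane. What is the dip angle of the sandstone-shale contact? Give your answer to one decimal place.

Let the plane be z = a·E + b·N + c.
SP-8−SP-7: 711a − 290b = 0;  SP-9−SP-7: −466a − 442b = 64.3.
Solving gives a = −0.04149, b = −0.10173.
Gradient magnitude |∇z| = √(a² + b²) = √(0.00172 + 0.01035) = 0.10987.
True dip = arctan(0.10987) = 6.3°, dipping toward NNE (azimuth ≈ 022°).

6.3°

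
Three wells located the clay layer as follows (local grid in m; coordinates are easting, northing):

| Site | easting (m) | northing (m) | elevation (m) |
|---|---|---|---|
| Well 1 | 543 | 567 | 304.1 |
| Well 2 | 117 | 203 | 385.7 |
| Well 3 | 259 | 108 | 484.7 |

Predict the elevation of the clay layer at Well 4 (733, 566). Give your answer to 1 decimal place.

363.0 m

Two edge vectors: Well 1→Well 2 = (-426, -364, 81.6), Well 1→Well 3 = (-284, -459, 180.6).
Normal n = (Well 1→Well 2) × (Well 1→Well 3) = (-28284, 53761.2, 92158).
So ∂z/∂easting = −n_x/n_z = 0.30691 and ∂z/∂northing = −n_y/n_z = −0.58336.
Intercept c from Well 1: 304.1 − 166.65 + 330.76 = 468.21.
At (733, 566): z = 225.0 − 330.2 + 468.21 = 363.0 m.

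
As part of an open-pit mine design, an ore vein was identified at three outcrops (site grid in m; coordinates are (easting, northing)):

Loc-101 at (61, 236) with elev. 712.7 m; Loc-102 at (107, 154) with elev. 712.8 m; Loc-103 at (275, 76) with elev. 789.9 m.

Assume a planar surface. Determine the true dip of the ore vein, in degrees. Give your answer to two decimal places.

35.38°

Let the plane be z = a·E + b·N + c.
Loc-102−Loc-101: 46a − 82b = 0.1;  Loc-103−Loc-101: 214a − 160b = 77.2.
Solving gives a = 0.61979, b = 0.34647.
Gradient magnitude |∇z| = √(a² + b²) = √(0.38414 + 0.12004) = 0.71005.
True dip = arctan(0.71005) = 35.38°, dipping toward WSW (azimuth ≈ 241°).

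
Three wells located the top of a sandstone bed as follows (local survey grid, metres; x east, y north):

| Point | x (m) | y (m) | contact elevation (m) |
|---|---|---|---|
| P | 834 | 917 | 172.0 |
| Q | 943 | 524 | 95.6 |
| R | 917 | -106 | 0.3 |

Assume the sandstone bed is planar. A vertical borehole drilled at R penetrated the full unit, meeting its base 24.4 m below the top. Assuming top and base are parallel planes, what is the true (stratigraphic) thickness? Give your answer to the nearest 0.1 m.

23.9 m

Two edge vectors: P→Q = (109, -393, -76.4), P→R = (83, -1023, -171.7).
Normal n = (P→Q) × (P→R) = (-10679.1, 12374.1, -78888).
So ∂z/∂x = −n_x/n_z = −0.13537 and ∂z/∂y = −n_y/n_z = 0.15686.
|∇z| = √(a²+b²) = 0.20719, so dip δ = arctan(0.20719) = 11.71°.
True thickness = vertical thickness × cos δ = 24.4 × cos 11.71° = 23.9 m.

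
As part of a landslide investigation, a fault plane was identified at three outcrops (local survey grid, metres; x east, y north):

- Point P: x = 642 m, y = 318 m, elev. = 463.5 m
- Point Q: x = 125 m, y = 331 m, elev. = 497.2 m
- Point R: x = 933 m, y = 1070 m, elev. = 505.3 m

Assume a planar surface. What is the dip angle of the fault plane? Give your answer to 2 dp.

5.82°

Let the plane be z = a·x + b·y + c.
Point Q−Point P: −517a + 13b = 33.7;  Point R−Point P: 291a + 752b = 41.8.
Solving gives a = −0.06317, b = 0.08003.
Gradient magnitude |∇z| = √(a² + b²) = √(0.00399 + 0.00640) = 0.10196.
True dip = arctan(0.10196) = 5.82°, dipping toward SE (azimuth ≈ 142°).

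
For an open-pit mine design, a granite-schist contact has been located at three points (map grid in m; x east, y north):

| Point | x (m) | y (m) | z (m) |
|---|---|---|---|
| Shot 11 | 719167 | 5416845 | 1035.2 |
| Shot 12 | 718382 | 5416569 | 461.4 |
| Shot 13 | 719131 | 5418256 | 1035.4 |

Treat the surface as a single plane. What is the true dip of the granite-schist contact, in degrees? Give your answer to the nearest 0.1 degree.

Two edge vectors: Shot 11→Shot 12 = (-785, -276, -573.8), Shot 11→Shot 13 = (-36, 1411, 0.2).
Normal n = (Shot 11→Shot 12) × (Shot 11→Shot 13) = (809576.6, 20813.8, -1117571).
So ∂z/∂x = −n_x/n_z = 0.72441 and ∂z/∂y = −n_y/n_z = 0.01862.
Gradient magnitude |∇z| = √(a² + b²) = √(0.52477 + 0.00035) = 0.72465.
True dip = arctan(0.72465) = 35.9°, dipping toward W (azimuth ≈ 269°).

35.9°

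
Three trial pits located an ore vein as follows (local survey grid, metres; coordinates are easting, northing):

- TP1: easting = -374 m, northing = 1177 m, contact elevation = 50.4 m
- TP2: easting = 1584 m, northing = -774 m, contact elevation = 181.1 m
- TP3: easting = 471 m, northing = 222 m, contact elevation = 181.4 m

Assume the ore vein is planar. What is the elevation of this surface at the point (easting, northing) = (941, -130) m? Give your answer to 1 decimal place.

Two edge vectors: TP1→TP2 = (1958, -1951, 130.7), TP1→TP3 = (845, -955, 131).
Normal n = (TP1→TP2) × (TP1→TP3) = (-130762.5, -146056.5, -221295).
So ∂z/∂easting = −n_x/n_z = −0.590897 and ∂z/∂northing = −n_y/n_z = −0.660008.
Intercept c from TP1: 50.4 − 221.00 + 776.83 = 606.23.
At (941, -130): z = −556.0 + 85.8 + 606.23 = 136.0 m.

136.0 m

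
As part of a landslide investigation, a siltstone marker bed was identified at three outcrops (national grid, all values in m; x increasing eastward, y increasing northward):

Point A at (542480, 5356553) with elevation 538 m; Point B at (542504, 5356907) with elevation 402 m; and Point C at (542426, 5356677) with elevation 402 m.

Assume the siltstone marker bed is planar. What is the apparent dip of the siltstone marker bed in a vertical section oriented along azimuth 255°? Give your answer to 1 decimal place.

51.2°

Let the plane be z = a·x + b·y + c.
Point B−Point A: 24a + 354b = −136;  Point C−Point A: −54a + 124b = −136.
Solving gives a = 1.41590, b = −0.48017.
Unit vector along 255° is (sin 255°, cos 255°) = (-0.9659, -0.2588).
Slope in that direction = a·(-0.9659) + b·(-0.2588) = −1.24337.
Apparent dip = arctan|1.24337| = 51.2° (true dip is 56.2°, so apparent ≤ true as expected).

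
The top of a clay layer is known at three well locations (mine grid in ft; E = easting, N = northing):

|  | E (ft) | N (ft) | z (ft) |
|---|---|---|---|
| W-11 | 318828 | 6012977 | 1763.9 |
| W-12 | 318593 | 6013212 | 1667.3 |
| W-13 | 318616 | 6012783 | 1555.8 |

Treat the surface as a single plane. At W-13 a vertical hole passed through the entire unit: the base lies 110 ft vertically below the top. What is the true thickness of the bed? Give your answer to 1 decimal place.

87.2 ft

Let the plane be z = a·E + b·N + c.
W-12−W-11: −235a + 235b = −96.6;  W-13−W-11: −212a − 194b = −208.1.
Solving gives a = 0.70898, b = 0.29792.
|∇z| = √(a²+b²) = 0.76903, so dip δ = arctan(0.76903) = 37.56°.
True thickness = vertical thickness × cos δ = 110 × cos 37.56° = 87.2 ft.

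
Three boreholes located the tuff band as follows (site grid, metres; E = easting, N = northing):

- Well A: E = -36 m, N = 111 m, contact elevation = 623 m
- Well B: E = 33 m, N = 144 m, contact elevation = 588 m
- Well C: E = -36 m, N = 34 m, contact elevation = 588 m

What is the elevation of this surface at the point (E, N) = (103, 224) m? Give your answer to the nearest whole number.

574 m

Let the plane be z = a·E + b·N + c.
Well B−Well A: 69a + 33b = −35;  Well C−Well A: 0a − 77b = −35.
Solving gives a = −0.72464, b = 0.45455.
Then c = 623 − a·-36 − b·111 = 546.46.
At (103, 224): z = −74.6 + 101.8 + 546.46 = 573.6 m.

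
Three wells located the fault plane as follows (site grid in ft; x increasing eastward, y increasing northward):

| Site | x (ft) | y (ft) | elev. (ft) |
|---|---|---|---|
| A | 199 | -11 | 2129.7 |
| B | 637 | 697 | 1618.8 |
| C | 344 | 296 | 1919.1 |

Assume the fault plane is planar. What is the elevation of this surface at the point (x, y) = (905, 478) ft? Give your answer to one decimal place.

1678.6 ft

Two edge vectors: A→B = (438, 708, -510.9), A→C = (145, 307, -210.6).
Normal n = (A→B) × (A→C) = (7741.5, 18162.3, 31806).
So ∂z/∂x = −n_x/n_z = −0.24340 and ∂z/∂y = −n_y/n_z = −0.57103.
Intercept c from A: 2129.7 + 48.44 − 6.28 = 2171.85.
At (905, 478): z = −220.3 − 273.0 + 2171.85 = 1678.6 ft.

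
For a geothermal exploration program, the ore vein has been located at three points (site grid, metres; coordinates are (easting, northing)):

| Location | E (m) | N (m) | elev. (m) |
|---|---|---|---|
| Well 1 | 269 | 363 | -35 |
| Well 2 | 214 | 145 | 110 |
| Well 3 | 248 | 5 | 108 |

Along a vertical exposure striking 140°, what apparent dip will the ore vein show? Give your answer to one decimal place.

32.5°

Let the plane be z = a·E + b·N + c.
Well 2−Well 1: −55a − 218b = 145;  Well 3−Well 1: −21a − 358b = 143.
Solving gives a = −1.37215, b = −0.31895.
Unit vector along 140° is (sin 140°, cos 140°) = (0.6428, -0.7660).
Slope in that direction = a·(0.6428) + b·(-0.7660) = −0.63767.
Apparent dip = arctan|0.63767| = 32.5° (true dip is 54.6°, so apparent ≤ true as expected).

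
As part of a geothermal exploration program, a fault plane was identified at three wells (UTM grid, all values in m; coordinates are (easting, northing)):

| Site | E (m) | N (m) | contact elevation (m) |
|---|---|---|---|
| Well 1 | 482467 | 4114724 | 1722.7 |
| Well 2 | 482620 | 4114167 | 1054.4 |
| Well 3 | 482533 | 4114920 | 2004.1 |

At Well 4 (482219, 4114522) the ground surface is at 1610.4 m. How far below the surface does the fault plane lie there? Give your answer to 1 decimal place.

247.2 m

Let the plane be z = a·E + b·N + c.
Well 2−Well 1: 153a − 557b = −668.3;  Well 3−Well 1: 66a + 196b = 281.4.
Solving gives a = 0.385812734, b = 1.305797753.
Then c = 1722.7 − a·482467 − b·4114724 = −5557416.57.
At (482219, 4114522): z_contact = 186046.23 + 5372733.58 − 5557416.57 = 1363.25 m.
Depth below ground = 1610.4 − 1363.25 = 247.2 m.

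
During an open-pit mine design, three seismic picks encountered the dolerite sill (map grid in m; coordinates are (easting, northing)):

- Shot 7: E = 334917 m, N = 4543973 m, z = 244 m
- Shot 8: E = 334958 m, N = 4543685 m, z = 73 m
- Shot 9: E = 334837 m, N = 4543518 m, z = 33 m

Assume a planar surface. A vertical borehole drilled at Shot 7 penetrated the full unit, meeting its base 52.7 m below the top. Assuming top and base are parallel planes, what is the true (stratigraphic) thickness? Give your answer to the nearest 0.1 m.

43.7 m

Two edge vectors: Shot 7→Shot 8 = (41, -288, -171), Shot 7→Shot 9 = (-80, -455, -211).
Normal n = (Shot 7→Shot 8) × (Shot 7→Shot 9) = (-17037, 22331, -41695).
So ∂z/∂E = −n_x/n_z = −0.40861 and ∂z/∂N = −n_y/n_z = 0.53558.
|∇z| = √(a²+b²) = 0.67365, so dip δ = arctan(0.67365) = 33.97°.
True thickness = vertical thickness × cos δ = 52.7 × cos 33.97° = 43.7 m.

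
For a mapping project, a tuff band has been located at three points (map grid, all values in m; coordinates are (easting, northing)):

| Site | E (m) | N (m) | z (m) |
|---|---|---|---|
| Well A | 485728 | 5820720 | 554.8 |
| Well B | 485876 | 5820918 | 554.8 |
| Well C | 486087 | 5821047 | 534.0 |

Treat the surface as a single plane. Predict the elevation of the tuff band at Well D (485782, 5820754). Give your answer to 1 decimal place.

Two edge vectors: Well A→Well B = (148, 198, 0), Well A→Well C = (359, 327, -20.8).
Normal n = (Well A→Well B) × (Well A→Well C) = (-4118.4, 3078.4, -22686).
So ∂z/∂E = −n_x/n_z = −0.181539275 and ∂z/∂N = −n_y/n_z = 0.135696024.
Intercept c from Well A: 554.8 + 88178.71 − 789848.56 = −701115.05.
At (485782, 5820754): z = −88188.5 + 789853.2 − 701115.05 = 549.6 m.

549.6 m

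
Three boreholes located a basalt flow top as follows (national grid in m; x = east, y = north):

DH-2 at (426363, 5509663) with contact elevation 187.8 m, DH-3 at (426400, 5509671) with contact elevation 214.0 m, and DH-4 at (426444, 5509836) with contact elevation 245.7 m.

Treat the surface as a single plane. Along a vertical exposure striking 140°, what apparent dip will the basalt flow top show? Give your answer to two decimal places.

Two edge vectors: DH-2→DH-3 = (37, 8, 26.2), DH-2→DH-4 = (81, 173, 57.9).
Normal n = (DH-2→DH-3) × (DH-2→DH-4) = (-4069.4, -20.1, 5753).
So ∂z/∂x = −n_x/n_z = 0.70735 and ∂z/∂y = −n_y/n_z = 0.00349.
Unit vector along 140° is (sin 140°, cos 140°) = (0.6428, -0.7660).
Slope in that direction = a·(0.6428) + b·(-0.7660) = 0.45200.
Apparent dip = arctan|0.45200| = 24.32° (true dip is 35.3°, so apparent ≤ true as expected).

24.32°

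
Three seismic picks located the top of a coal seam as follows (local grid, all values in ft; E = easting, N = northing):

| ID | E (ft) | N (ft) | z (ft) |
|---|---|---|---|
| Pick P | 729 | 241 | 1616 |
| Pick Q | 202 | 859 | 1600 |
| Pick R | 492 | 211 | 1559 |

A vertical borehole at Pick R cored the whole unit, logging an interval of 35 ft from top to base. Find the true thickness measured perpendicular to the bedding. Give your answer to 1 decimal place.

33.8 ft

Two edge vectors: Pick P→Pick Q = (-527, 618, -16), Pick P→Pick R = (-237, -30, -57).
Normal n = (Pick P→Pick Q) × (Pick P→Pick R) = (-35706, -26247, 162276).
So ∂z/∂E = −n_x/n_z = 0.22003 and ∂z/∂N = −n_y/n_z = 0.16174.
|∇z| = √(a²+b²) = 0.27308, so dip δ = arctan(0.27308) = 15.27°.
True thickness = vertical thickness × cos δ = 35 × cos 15.27° = 33.8 ft.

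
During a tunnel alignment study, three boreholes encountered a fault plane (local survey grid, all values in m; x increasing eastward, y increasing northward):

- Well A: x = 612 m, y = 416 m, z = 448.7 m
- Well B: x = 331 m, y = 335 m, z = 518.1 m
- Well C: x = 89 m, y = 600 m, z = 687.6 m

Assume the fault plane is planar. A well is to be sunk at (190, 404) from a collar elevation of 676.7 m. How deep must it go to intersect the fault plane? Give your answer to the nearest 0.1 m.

Let the plane be z = a·x + b·y + c.
Well B−Well A: −281a − 81b = 69.4;  Well C−Well A: −523a + 184b = 238.9.
Solving gives a = −0.34146, b = 0.32780.
Then c = 448.7 − a·612 − b·416 = 521.31.
At (190, 404): z_contact = −64.88 + 132.43 + 521.31 = 588.86 m.
Depth below ground = 676.7 − 588.86 = 87.8 m.

87.8 m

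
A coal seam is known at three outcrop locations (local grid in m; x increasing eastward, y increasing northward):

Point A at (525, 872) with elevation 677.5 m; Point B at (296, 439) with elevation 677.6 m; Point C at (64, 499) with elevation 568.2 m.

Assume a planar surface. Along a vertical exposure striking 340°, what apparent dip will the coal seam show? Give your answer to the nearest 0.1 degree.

19.2°

Let the plane be z = a·x + b·y + c.
Point B−Point A: −229a − 433b = 0.1;  Point C−Point A: −461a − 373b = −109.3.
Solving gives a = 0.41476, b = −0.21959.
Unit vector along 340° is (sin 340°, cos 340°) = (-0.3420, 0.9397).
Slope in that direction = a·(-0.3420) + b·(0.9397) = −0.34820.
Apparent dip = arctan|0.34820| = 19.2° (true dip is 25.1°, so apparent ≤ true as expected).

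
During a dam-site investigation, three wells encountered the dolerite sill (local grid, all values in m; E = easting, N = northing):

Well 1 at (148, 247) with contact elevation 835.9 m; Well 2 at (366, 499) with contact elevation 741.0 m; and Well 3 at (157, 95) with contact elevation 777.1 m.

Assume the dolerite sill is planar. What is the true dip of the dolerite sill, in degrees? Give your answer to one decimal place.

41.7°

Let the plane be z = a·E + b·N + c.
Well 2−Well 1: 218a + 252b = −94.9;  Well 3−Well 1: 9a − 152b = −58.8.
Solving gives a = −0.82596, b = 0.33794.
Gradient magnitude |∇z| = √(a² + b²) = √(0.68222 + 0.11420) = 0.89242.
True dip = arctan(0.89242) = 41.7°, dipping toward ESE (azimuth ≈ 112°).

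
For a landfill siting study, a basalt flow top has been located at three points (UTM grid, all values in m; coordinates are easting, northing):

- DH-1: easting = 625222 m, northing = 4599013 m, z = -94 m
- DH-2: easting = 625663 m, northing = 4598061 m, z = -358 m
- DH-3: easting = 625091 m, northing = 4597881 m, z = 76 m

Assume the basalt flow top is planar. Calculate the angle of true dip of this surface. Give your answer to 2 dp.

Two edge vectors: DH-1→DH-2 = (441, -952, -264), DH-1→DH-3 = (-131, -1132, 170).
Normal n = (DH-1→DH-2) × (DH-1→DH-3) = (-460688, -40386, -623924).
So ∂z/∂easting = −n_x/n_z = −0.73837 and ∂z/∂northing = −n_y/n_z = −0.06473.
Gradient magnitude |∇z| = √(a² + b²) = √(0.54519 + 0.00419) = 0.74120.
True dip = arctan(0.74120) = 36.55°, dipping toward E (azimuth ≈ 085°).

36.55°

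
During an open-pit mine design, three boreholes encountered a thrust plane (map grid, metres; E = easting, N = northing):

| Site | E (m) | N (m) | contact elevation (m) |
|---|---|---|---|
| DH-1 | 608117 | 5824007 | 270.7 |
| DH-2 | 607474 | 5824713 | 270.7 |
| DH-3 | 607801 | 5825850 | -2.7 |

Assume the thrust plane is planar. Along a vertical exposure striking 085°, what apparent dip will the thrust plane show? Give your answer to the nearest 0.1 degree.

12.2°

Let the plane be z = a·E + b·N + c.
DH-2−DH-1: −643a + 706b = 0;  DH-3−DH-1: −316a + 1843b = −273.4.
Solving gives a = −0.20065, b = −0.18275.
Unit vector along 085° is (sin 85°, cos 85°) = (0.9962, 0.0872).
Slope in that direction = a·(0.9962) + b·(0.0872) = −0.21582.
Apparent dip = arctan|0.21582| = 12.2° (true dip is 15.2°, so apparent ≤ true as expected).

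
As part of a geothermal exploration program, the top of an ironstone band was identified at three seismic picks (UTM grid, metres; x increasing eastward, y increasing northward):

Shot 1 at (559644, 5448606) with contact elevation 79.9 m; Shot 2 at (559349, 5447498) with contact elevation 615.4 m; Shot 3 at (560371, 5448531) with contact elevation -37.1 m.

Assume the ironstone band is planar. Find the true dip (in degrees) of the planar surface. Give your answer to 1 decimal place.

Let the plane be z = a·x + b·y + c.
Shot 2−Shot 1: −295a − 1108b = 535.5;  Shot 3−Shot 1: 727a − 75b = −117.
Solving gives a = −0.20516, b = −0.42868.
Gradient magnitude |∇z| = √(a² + b²) = √(0.04209 + 0.18377) = 0.47524.
True dip = arctan(0.47524) = 25.4°, dipping toward NNE (azimuth ≈ 026°).

25.4°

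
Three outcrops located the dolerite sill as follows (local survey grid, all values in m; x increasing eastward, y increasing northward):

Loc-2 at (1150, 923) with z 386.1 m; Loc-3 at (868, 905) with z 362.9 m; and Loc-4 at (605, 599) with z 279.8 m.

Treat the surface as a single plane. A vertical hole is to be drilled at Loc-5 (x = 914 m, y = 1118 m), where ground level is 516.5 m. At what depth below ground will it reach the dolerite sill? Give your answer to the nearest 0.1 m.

105.2 m

Two edge vectors: Loc-2→Loc-3 = (-282, -18, -23.2), Loc-2→Loc-4 = (-545, -324, -106.3).
Normal n = (Loc-2→Loc-3) × (Loc-2→Loc-4) = (-5603.4, -17332.6, 81558).
So ∂z/∂x = −n_x/n_z = 0.068704 and ∂z/∂y = −n_y/n_z = 0.212519.
Intercept c from Loc-2: 386.1 − 79.01 − 196.15 = 110.94.
At (914, 1118): z_contact = 62.80 + 237.60 + 110.94 = 411.33 m.
Depth below ground = 516.5 − 411.33 = 105.2 m.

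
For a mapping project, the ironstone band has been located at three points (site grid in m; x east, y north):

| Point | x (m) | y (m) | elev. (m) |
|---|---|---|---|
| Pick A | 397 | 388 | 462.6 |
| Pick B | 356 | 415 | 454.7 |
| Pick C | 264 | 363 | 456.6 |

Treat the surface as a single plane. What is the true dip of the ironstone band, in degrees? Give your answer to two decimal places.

10.81°

Two edge vectors: Pick A→Pick B = (-41, 27, -7.9), Pick A→Pick C = (-133, -25, -6).
Normal n = (Pick A→Pick B) × (Pick A→Pick C) = (-359.5, 804.7, 4616).
So ∂z/∂x = −n_x/n_z = 0.07788 and ∂z/∂y = −n_y/n_z = −0.17433.
Gradient magnitude |∇z| = √(a² + b²) = √(0.00607 + 0.03039) = 0.19093.
True dip = arctan(0.19093) = 10.81°, dipping toward NNW (azimuth ≈ 336°).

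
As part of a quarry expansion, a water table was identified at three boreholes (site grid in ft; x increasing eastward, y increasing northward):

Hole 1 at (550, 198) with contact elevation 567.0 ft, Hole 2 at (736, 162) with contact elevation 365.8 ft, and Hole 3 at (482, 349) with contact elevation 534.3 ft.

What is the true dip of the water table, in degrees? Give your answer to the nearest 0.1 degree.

55.5°

Two edge vectors: Hole 1→Hole 2 = (186, -36, -201.2), Hole 1→Hole 3 = (-68, 151, -32.7).
Normal n = (Hole 1→Hole 2) × (Hole 1→Hole 3) = (31558.4, 19763.8, 25638).
So ∂z/∂x = −n_x/n_z = −1.23092 and ∂z/∂y = −n_y/n_z = −0.77088.
Gradient magnitude |∇z| = √(a² + b²) = √(1.51517 + 0.59425) = 1.45239.
True dip = arctan(1.45239) = 55.5°, dipping toward ENE (azimuth ≈ 058°).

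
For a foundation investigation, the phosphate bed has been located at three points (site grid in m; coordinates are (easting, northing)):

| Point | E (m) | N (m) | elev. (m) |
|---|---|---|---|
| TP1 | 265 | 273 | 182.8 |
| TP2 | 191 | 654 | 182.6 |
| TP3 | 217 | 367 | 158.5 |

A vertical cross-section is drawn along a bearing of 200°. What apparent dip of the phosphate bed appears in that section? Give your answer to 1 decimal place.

23.1°

Two edge vectors: TP1→TP2 = (-74, 381, -0.2), TP1→TP3 = (-48, 94, -24.3).
Normal n = (TP1→TP2) × (TP1→TP3) = (-9239.5, -1788.6, 11332).
So ∂z/∂E = −n_x/n_z = 0.81535 and ∂z/∂N = −n_y/n_z = 0.15784.
Unit vector along 200° is (sin 200°, cos 200°) = (-0.3420, -0.9397).
Slope in that direction = a·(-0.3420) + b·(-0.9397) = −0.42718.
Apparent dip = arctan|0.42718| = 23.1° (true dip is 39.7°, so apparent ≤ true as expected).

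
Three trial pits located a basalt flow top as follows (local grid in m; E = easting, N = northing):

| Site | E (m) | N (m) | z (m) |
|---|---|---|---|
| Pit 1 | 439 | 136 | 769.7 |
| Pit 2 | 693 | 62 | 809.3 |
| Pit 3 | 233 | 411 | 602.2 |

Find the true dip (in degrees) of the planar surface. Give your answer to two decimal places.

Two edge vectors: Pit 1→Pit 2 = (254, -74, 39.6), Pit 1→Pit 3 = (-206, 275, -167.5).
Normal n = (Pit 1→Pit 2) × (Pit 1→Pit 3) = (1505, 34387.4, 54606).
So ∂z/∂E = −n_x/n_z = −0.02756 and ∂z/∂N = −n_y/n_z = −0.62974.
Gradient magnitude |∇z| = √(a² + b²) = √(0.00076 + 0.39657) = 0.63034.
True dip = arctan(0.63034) = 32.22°, dipping toward N (azimuth ≈ 003°).

32.22°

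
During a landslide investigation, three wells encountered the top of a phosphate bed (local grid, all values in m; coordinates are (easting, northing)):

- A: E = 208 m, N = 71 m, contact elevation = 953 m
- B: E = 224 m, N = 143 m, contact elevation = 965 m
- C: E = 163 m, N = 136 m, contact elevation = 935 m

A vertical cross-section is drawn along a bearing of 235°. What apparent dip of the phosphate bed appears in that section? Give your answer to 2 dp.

Two edge vectors: A→B = (16, 72, 12), A→C = (-45, 65, -18).
Normal n = (A→B) × (A→C) = (-2076, -252, 4280).
So ∂z/∂E = −n_x/n_z = 0.48505 and ∂z/∂N = −n_y/n_z = 0.05888.
Unit vector along 235° is (sin 235°, cos 235°) = (-0.8192, -0.5736).
Slope in that direction = a·(-0.8192) + b·(-0.5736) = −0.43110.
Apparent dip = arctan|0.43110| = 23.32° (true dip is 26.0°, so apparent ≤ true as expected).

23.32°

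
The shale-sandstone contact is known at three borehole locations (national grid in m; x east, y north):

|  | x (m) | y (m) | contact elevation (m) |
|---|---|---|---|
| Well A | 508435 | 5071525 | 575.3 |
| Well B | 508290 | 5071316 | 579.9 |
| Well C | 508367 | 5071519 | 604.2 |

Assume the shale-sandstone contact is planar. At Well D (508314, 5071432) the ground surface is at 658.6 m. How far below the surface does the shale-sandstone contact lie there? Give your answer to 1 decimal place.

55.8 m

Two edge vectors: Well A→Well B = (-145, -209, 4.6), Well A→Well C = (-68, -6, 28.9).
Normal n = (Well A→Well B) × (Well A→Well C) = (-6012.5, 3877.7, -13342).
So ∂z/∂x = −n_x/n_z = −0.450644581 and ∂z/∂y = −n_y/n_z = 0.290638585.
Intercept c from Well A: 575.3 + 229123.48 − 1473980.85 = −1244282.07.
At (508314, 5071432): z_contact = −229068.95 + 1473953.82 − 1244282.07 = 602.80 m.
Depth below ground = 658.6 − 602.80 = 55.8 m.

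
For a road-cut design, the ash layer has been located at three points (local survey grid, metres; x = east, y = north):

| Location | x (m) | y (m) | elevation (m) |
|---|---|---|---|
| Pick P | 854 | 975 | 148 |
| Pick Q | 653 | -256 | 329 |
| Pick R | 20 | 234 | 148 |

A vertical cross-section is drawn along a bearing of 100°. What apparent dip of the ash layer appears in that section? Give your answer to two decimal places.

10.22°

Two edge vectors: Pick P→Pick Q = (-201, -1231, 181), Pick P→Pick R = (-834, -741, 0).
Normal n = (Pick P→Pick Q) × (Pick P→Pick R) = (134121, -150954, -877713).
So ∂z/∂x = −n_x/n_z = 0.15281 and ∂z/∂y = −n_y/n_z = −0.17199.
Unit vector along 100° is (sin 100°, cos 100°) = (0.9848, -0.1736).
Slope in that direction = a·(0.9848) + b·(-0.1736) = 0.18035.
Apparent dip = arctan|0.18035| = 10.22° (true dip is 13.0°, so apparent ≤ true as expected).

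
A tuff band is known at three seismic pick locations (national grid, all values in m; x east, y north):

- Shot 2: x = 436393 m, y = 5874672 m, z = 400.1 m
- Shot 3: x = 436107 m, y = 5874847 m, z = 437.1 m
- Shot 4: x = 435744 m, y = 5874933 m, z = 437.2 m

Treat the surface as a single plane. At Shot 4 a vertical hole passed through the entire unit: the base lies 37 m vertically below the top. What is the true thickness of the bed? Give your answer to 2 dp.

Let the plane be z = a·x + b·y + c.
Shot 3−Shot 2: −286a + 175b = 37;  Shot 4−Shot 2: −649a + 261b = 37.1.
Solving gives a = 0.08129, b = 0.34428.
|∇z| = √(a²+b²) = 0.35374, so dip δ = arctan(0.35374) = 19.48°.
True thickness = vertical thickness × cos δ = 37 × cos 19.48° = 34.88 m.

34.88 m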